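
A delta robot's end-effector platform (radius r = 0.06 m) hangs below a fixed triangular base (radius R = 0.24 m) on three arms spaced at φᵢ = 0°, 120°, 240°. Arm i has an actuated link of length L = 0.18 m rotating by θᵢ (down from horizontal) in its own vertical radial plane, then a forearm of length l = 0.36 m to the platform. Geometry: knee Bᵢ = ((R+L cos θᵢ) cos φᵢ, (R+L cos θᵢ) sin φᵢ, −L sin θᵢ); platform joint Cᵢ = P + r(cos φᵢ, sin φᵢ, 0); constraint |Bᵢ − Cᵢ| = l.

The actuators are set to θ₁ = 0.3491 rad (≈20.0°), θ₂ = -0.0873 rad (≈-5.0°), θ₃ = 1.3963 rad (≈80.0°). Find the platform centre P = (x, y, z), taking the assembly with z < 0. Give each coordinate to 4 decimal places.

arm 1 at φ=0.0°: (R−r)+L cos θ1 = 0.3491;  S1 = (0.3491, 0.0000, -0.0616)
φ2=120.0°: virtual centre (-0.1797, 0.3112, 0.0157), radius l
arm 3 at φ=240.0°: (R−r)+L cos θ3 = 0.2113;  S3 = (-0.1056, -0.1829, -0.1773)
subtract pairs → two planes through P
linear system: -1.0576x+0.6224y = 0.0037−0.1545z; -0.9095x+-0.3659y = -0.0496−-0.2314z
Cramer: x(z) = 0.0310-0.0918z;  y(z) = 0.0586-0.4043z
quadratic in z: (1.1719)z²+(0.1342)z+(-0.0212)=0, √Δ=0.3424 → z ∈ {-0.2033, 0.0888}; z = -0.2033 (taking z<0)
x = 0.0497, y = 0.1408

(0.0497, 0.1408, -0.2033)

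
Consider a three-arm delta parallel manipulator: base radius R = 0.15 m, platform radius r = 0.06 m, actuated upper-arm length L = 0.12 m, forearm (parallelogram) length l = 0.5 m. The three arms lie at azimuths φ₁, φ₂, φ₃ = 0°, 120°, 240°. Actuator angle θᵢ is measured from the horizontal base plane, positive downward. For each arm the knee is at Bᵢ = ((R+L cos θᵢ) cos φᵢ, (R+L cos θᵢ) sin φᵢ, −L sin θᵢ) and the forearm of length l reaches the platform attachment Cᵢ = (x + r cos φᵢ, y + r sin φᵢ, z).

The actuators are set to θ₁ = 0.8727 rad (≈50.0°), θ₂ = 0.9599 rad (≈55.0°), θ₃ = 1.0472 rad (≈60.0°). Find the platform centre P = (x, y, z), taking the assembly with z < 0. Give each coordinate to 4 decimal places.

(0.0264, 0.0154, -0.5715)

arm 1 at φ=0.0°: ρ1 = 0.1671;  O1 = (0.1671, 0.0000, -0.0919)
arm 2 at φ=120.0°: ρ2 = 0.1588;  O2 = (-0.0794, 0.1376, -0.0983)
arm 3 at φ=240.0°: ρ3 = 0.1500;  O3 = (-0.0750, -0.1299, -0.1039)
eliminate P² terms by subtracting sphere 1 from 2 and 3
plane₁₂: -0.4931x+0.2751y+-0.0127z = -0.0015
det = 0.2613;  x = 0.0047+-0.0379z,  y = 0.0031+-0.0217z
quadratic in z: (1.0019)z²+(0.1960)z+(-0.2152)=0, √Δ=0.9491 → z ∈ {-0.5715, 0.3758}; z = -0.5715 (taking z<0)
x = 0.0264, y = 0.0154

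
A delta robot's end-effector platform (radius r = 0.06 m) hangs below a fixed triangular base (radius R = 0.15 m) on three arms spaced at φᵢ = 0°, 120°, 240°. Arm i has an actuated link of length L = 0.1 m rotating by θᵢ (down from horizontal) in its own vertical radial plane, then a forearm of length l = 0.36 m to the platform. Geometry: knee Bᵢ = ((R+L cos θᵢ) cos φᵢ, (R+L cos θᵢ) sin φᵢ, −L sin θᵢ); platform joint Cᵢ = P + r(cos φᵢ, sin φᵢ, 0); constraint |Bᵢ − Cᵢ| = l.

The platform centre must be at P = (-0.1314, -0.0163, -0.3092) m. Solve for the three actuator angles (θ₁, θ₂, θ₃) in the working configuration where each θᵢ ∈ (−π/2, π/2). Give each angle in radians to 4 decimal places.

arm 1 (φ=0.0°): x'=-0.1314, y'=-0.0163
  e−x'=0.2214;  (l²−L²−(e−x')²−y'²−z²)/2L = -0.1264
  θ1 = atan2(B,A) + arccos(C/0.3803) = 0.9603
φ2=120.0° → target in arm frame (0.0516, 0.1219)
  e−x'=0.0384;  (l²−L²−(e−x')²−y'²−z²)/2L = 0.0382
  γ=atan2(-0.3092,0.0384)=-1.4472;  ψ=arccos(0.1227)=1.4477;  θ2=γ+ψ≈0.0006
arm 3 (φ=240.0°): x'=0.0798, y'=-0.1056
  A cos θ + B sin θ = C:  0.0102·cos θ + -0.3092·sin θ = 0.0637
  θ3 = atan2(B,A) + arccos(C/0.3094) = -0.1743

θ₁ = 0.9603, θ₂ = 0.0006, θ₃ = -0.1743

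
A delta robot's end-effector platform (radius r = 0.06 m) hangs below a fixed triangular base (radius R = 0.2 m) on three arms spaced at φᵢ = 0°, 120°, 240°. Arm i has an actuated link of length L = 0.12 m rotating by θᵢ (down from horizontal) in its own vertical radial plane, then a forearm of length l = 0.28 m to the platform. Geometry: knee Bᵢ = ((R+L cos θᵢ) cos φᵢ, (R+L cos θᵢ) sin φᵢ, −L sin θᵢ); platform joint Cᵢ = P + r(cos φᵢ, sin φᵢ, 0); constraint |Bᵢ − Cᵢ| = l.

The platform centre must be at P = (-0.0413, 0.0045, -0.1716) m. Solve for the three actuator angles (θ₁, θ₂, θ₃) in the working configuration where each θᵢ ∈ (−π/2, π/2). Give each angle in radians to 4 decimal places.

φ1=0.0° → target in arm frame (-0.0413, 0.0045)
  A=0.1813, B=-0.1716, C=(l²−L²−A²−y'²−z²)/(2L)=0.0069
  √(A²+B²)=0.2496;  θ1 = -0.7579+1.5430 ≈ 0.7851
arm 2 (φ=120.0°): x'=0.0245, y'=0.0335
  A cos θ + B sin θ = C:  0.1155·cos θ + -0.1716·sin θ = 0.0838
  γ=atan2(-0.1716,0.1155)=-0.9786;  ψ=arccos(0.4049)=1.1539;  θ2=γ+ψ≈0.1753
arm 3 (φ=240.0°): x'=0.0168, y'=-0.0380
  A=0.1232, B=-0.1716, C=(l²−L²−A²−y'²−z²)/(2L)=0.0747
  √(A²+B²)=0.2113;  θ3 = -0.9479+1.2096 ≈ 0.2617

θ₁ = 0.7851, θ₂ = 0.1753, θ₃ = 0.2617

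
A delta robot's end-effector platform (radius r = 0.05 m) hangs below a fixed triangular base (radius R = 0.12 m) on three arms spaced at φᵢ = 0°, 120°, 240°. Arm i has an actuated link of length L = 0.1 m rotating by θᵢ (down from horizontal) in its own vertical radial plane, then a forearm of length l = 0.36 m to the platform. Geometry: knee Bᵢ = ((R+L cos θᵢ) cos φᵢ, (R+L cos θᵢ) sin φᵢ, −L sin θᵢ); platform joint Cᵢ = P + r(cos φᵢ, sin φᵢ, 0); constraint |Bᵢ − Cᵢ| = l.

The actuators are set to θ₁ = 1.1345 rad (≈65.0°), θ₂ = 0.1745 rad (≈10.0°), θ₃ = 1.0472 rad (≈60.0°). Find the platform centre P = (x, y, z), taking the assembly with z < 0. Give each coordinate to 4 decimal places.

arm 1 at φ=0.0°: (R−r)+L cos θ1 = 0.1123;  centre 1 = (0.1123, 0.0000, -0.0906)
φ2=120.0°: virtual centre (-0.0842, 0.1459, -0.0174), radius l
arm 3 at φ=240.0°: (R−r)+L cos θ3 = 0.1200;  centre 3 = (-0.0600, -0.1039, -0.0866)
subtract pairs → two planes through P
linear system: -0.3930x+0.2918y = 0.0079−0.1465z; -0.3445x+-0.2078y = 0.0011−0.0081z
det = 0.1822;  x = -0.0107+0.1801z,  y = 0.0125+-0.2597z
quadratic in z: (1.0999)z²+(0.1305)z+(-0.1061)=0, √Δ=0.6956 → z ∈ {-0.3755, 0.2569}; z = -0.3755 (taking z<0)
x = -0.0783, y = 0.1101

(-0.0783, 0.1101, -0.3755)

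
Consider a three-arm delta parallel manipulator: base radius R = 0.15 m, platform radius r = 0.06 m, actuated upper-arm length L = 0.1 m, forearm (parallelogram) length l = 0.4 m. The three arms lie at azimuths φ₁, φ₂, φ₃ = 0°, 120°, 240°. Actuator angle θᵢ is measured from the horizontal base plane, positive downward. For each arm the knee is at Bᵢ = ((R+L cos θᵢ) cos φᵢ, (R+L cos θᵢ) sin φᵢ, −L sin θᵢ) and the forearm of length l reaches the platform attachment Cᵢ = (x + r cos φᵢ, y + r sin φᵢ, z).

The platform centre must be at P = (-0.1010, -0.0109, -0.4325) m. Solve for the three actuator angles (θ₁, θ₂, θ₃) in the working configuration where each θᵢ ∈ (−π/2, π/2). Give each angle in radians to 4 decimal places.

θ₁ = 1.3088, θ₂ = 0.6979, θ₃ = 0.6108

arm 1 (φ=0.0°): x'=-0.1010, y'=-0.0109
  A cos θ + B sin θ = C:  0.1910·cos θ + -0.4325·sin θ = -0.3683
  √(A²+B²)=0.4728;  θ1 = -1.1549+2.4638 ≈ 1.3088
rotate P by −φ2: (0.0411, 0.0929, -0.4325)
  e−x'=0.0489;  (l²−L²−(e−x')²−y'²−z²)/2L = -0.2404
  θ2 = atan2(B,A) + arccos(C/0.4353) = 0.6979
rotate P by −φ3: (0.0599, -0.0820, -0.4325)
  A=0.0301, B=-0.4325, C=(l²−L²−A²−y'²−z²)/(2L)=-0.2234
  √(A²+B²)=0.4335;  θ3 = -1.5014+2.1122 ≈ 0.6108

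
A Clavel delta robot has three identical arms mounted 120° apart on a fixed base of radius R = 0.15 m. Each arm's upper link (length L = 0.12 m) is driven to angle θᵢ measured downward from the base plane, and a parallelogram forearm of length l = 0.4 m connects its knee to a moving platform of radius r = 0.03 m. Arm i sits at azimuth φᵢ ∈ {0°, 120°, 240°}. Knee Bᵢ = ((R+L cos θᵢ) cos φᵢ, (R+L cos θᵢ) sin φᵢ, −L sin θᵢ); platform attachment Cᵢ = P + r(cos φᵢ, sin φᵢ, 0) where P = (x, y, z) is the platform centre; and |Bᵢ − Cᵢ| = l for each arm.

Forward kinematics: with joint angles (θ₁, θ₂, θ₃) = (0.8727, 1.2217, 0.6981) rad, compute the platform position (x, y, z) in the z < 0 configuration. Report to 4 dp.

(0.0142, -0.0687, -0.4410)

φ1=0.0°: virtual centre (0.1971, 0.0000, -0.0919), radius l
arm 2 at φ=120.0°: (R−r)+L cos θ2 = 0.1610;  centre 2 = (-0.0805, 0.1395, -0.1128)
φ3=240.0°: virtual centre (-0.1060, -0.1835, -0.0771), radius l
subtract pairs → two planes through P
[-0.5553 0.2789 -0.0417]·P = -0.0087;  [-0.6062 -0.3671 0.0296]·P = 0.0036
Cramer: x(z) = 0.0059-0.0189z;  y(z) = -0.0194+0.1118z
into |P−centre ₁|² = l²: 1.0129z² + 0.1867z + -0.1146 = 0;  Δ = 0.4991;  z = -0.4410 or 0.2566 → z<0 root = -0.4410
x = 0.0142, y = -0.0687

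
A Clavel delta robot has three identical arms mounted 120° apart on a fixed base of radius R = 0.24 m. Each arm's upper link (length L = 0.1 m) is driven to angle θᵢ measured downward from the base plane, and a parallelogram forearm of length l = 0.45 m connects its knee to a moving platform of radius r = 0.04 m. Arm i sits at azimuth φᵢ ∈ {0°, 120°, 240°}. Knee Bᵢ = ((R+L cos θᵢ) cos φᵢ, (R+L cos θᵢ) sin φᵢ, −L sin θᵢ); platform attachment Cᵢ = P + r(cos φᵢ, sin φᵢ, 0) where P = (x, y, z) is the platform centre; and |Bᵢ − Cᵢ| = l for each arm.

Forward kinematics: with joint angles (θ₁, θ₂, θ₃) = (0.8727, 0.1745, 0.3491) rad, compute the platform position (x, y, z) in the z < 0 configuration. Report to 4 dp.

S1 = (0.2643·cos0.0°, 0.2643·sin0.0°, -0.0766) = (0.2643, 0.0000, -0.0766)
φ2=120.0°: virtual centre (-0.1492, 0.2585, -0.0174), radius l
S3 = (0.2940·cos240.0°, 0.2940·sin240.0°, -0.0342) = (-0.1470, -0.2546, -0.0342)
eliminate P² terms by subtracting sphere 1 from 2 and 3
linear system: -0.8270x+0.5170y = 0.0137−0.1185z; -0.8225x+-0.5092y = 0.0119−0.0848z
Cramer: x(z) = -0.0155+0.1231z;  y(z) = 0.0017-0.0323z
sphere 1 gives Az²+Bz+C=0 with A=1.0162, B=0.0842, C=-0.1184;  B²−4AC=0.4882;  roots -0.3852, 0.3023;  negative root z = -0.3852
x = -0.0629, y = 0.0141

(-0.0629, 0.0141, -0.3852)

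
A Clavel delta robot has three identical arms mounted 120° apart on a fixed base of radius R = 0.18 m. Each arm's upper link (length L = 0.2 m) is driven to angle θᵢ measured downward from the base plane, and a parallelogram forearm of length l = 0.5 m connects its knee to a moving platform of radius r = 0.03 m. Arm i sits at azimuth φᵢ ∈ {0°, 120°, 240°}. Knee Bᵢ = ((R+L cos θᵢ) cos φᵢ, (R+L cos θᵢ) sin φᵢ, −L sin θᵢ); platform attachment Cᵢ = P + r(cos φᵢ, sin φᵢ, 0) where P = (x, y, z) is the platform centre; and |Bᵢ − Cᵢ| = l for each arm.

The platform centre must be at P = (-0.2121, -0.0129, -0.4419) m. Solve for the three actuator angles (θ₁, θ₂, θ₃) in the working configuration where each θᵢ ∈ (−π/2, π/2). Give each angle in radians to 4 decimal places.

θ₁ = 1.2217, θ₂ = 0.2619, θ₃ = 0.1744

rotate P by −φ1: (-0.2121, -0.0129, -0.4419)
  A cos θ + B sin θ = C:  0.3621·cos θ + -0.4419·sin θ = -0.2914
  θ1 = atan2(B,A) + arccos(C/0.5713) = 1.2217
arm 2 (φ=120.0°): x'=0.0949, y'=0.1901
  A=0.0551, B=-0.4419, C=(l²−L²−A²−y'²−z²)/(2L)=-0.0612
  θ2 = atan2(B,A) + arccos(C/0.4453) = 0.2619
arm 3 (φ=240.0°): x'=0.1172, y'=-0.1772
  e−x'=0.0328;  (l²−L²−(e−x')²−y'²−z²)/2L = -0.0444
  √(A²+B²)=0.4431;  θ3 = -1.4968+1.6712 ≈ 0.1744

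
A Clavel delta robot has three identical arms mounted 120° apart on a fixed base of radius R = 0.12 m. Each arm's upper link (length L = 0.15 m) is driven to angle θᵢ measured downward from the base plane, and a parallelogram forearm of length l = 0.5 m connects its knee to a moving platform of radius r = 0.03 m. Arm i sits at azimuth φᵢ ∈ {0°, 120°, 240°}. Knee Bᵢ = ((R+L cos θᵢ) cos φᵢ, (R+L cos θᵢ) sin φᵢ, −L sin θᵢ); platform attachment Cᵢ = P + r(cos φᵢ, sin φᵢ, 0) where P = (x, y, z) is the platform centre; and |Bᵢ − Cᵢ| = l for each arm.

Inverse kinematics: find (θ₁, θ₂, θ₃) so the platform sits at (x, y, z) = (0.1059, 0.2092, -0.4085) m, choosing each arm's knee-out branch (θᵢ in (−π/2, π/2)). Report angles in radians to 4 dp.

θ₁ = -0.1748, θ₂ = -0.2617, θ₃ = 0.9598

rotate P by −φ1: (0.1059, 0.2092, -0.4085)
  A cos θ + B sin θ = C:  -0.0159·cos θ + -0.4085·sin θ = 0.0554
  √(A²+B²)=0.4088;  θ1 = -1.6097+1.4349 ≈ -0.1748
rotate P by −φ2: (0.1282, -0.1963, -0.4085)
  A=-0.0382, B=-0.4085, C=(l²−L²−A²−y'²−z²)/(2L)=0.0688
  √(A²+B²)=0.4103;  θ2 = -1.6641+1.4024 ≈ -0.2617
φ3=240.0° → target in arm frame (-0.2341, -0.0129)
  A cos θ + B sin θ = C:  0.3241·cos θ + -0.4085·sin θ = -0.1486
  √(A²+B²)=0.5215;  θ3 = -0.9001+1.8599 ≈ 0.9598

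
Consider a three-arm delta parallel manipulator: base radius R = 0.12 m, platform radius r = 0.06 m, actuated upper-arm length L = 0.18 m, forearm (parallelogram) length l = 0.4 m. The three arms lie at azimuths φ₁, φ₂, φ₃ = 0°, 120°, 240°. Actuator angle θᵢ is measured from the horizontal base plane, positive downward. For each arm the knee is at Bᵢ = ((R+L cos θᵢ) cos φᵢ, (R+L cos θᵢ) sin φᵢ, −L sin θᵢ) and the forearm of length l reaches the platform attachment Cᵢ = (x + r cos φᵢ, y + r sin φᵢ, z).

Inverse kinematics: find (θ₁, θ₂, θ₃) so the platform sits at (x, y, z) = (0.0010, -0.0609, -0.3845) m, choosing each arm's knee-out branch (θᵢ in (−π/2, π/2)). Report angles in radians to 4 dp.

θ₁ = 0.3494, θ₂ = 0.5238, θ₃ = 0.1745

arm 1 (φ=0.0°): x'=0.0010, y'=-0.0609
  A cos θ + B sin θ = C:  0.0590·cos θ + -0.3845·sin θ = -0.0762
  √(A²+B²)=0.3890;  θ1 = -1.4185+1.7679 ≈ 0.3494
arm 2 (φ=120.0°): x'=-0.0532, y'=0.0296
  A=0.1132, B=-0.3845, C=(l²−L²−A²−y'²−z²)/(2L)=-0.0943
  θ2 = atan2(B,A) + arccos(C/0.4008) = 0.5238
arm 3 (φ=240.0°): x'=0.0522, y'=0.0313
  e−x'=0.0078;  (l²−L²−(e−x')²−y'²−z²)/2L = -0.0591
  γ=atan2(-0.3845,0.0078)=-1.5506;  ψ=arccos(-0.1537)=1.7251;  θ3=γ+ψ≈0.1745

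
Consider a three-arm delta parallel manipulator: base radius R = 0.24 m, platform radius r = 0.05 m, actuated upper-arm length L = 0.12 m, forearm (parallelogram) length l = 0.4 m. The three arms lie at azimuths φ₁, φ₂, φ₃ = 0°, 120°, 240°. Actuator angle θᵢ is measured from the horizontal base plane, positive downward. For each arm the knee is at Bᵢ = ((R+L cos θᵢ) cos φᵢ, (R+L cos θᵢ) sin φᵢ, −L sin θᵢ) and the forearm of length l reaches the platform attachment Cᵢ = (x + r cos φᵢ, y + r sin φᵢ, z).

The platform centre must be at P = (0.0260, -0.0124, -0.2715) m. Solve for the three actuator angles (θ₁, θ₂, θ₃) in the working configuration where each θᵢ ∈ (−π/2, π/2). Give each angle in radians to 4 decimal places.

rotate P by −φ1: (0.0260, -0.0124, -0.2715)
  A cos θ + B sin θ = C:  0.1640·cos θ + -0.2715·sin θ = 0.1868
  θ1 = atan2(B,A) + arccos(C/0.3172) = -0.0864
arm 2 (φ=120.0°): x'=-0.0237, y'=-0.0163
  A=0.2137, B=-0.2715, C=(l²−L²−A²−y'²−z²)/(2L)=0.1081
  √(A²+B²)=0.3455;  θ2 = -0.9039+1.2527 ≈ 0.3488
φ3=240.0° → target in arm frame (-0.0023, 0.0287)
  A=0.1923, B=-0.2715, C=(l²−L²−A²−y'²−z²)/(2L)=0.1421
  √(A²+B²)=0.3327;  θ3 = -0.9546+1.1295 ≈ 0.1749

θ₁ = -0.0864, θ₂ = 0.3488, θ₃ = 0.1749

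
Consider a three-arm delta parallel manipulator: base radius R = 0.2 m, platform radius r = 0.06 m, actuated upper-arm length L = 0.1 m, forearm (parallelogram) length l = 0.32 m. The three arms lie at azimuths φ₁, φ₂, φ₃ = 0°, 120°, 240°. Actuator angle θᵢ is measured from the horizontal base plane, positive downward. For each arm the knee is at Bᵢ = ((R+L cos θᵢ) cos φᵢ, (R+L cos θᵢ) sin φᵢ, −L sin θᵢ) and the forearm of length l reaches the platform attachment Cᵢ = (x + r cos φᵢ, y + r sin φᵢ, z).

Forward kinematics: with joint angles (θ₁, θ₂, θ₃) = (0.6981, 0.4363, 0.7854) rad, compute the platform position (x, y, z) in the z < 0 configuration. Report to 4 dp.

arm 1 at φ=0.0°: ρ1 = 0.2166;  O1 = (0.2166, 0.0000, -0.0643)
arm 2 at φ=120.0°: ρ2 = 0.2306;  O2 = (-0.1153, 0.1997, -0.0423)
O3 = (0.2107·cos240.0°, 0.2107·sin240.0°, -0.0707) = (-0.1054, -0.1825, -0.0707)
subtract pairs → two planes through P
plane₁₂: -0.6638x+0.3995y+0.0440z = 0.0039
det = 0.4995;  x = -0.0015+0.0219z,  y = 0.0073+-0.0739z
into |P−O₁|² = l²: 1.0059z² + 0.1179z + -0.0506 = 0;  Δ = 0.2176;  z = -0.2905 or 0.1732 → z<0 root = -0.2905
x = -0.0079, y = 0.0287

(-0.0079, 0.0287, -0.2905)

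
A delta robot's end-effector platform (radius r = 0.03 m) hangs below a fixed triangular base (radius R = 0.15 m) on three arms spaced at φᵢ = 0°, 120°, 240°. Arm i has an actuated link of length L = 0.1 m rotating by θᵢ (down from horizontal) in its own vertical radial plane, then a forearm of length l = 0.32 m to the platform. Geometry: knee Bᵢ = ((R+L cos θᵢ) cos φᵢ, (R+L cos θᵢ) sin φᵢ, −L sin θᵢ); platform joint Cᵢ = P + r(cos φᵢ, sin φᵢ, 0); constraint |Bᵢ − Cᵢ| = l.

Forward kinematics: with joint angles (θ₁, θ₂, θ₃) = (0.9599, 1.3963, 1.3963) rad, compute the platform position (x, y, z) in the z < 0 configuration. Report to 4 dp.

(0.0446, 0.0000, -0.3731)

φ1=0.0°: virtual centre (0.1774, 0.0000, -0.0819), radius l
arm 2 at φ=120.0°: e+L cos θ2 = 0.1374;  S2 = (-0.0687, 0.1190, -0.0985)
arm 3 at φ=240.0°: e+L cos θ3 = 0.1374;  S3 = (-0.0687, -0.1190, -0.0985)
eliminate P² terms by subtracting sphere 1 from 2 and 3
plane₁₂: -0.4921x+0.2379y+-0.0331z = -0.0096
det = 0.2341;  x = 0.0195+-0.0673z,  y = 0.0000+0.0000z
sphere 1 gives Az²+Bz+C=0 with A=1.0045, B=0.1851, C=-0.0708;  B²−4AC=0.3186;  roots -0.3731, 0.1888;  negative root z = -0.3731
x = 0.0446, y = 0.0000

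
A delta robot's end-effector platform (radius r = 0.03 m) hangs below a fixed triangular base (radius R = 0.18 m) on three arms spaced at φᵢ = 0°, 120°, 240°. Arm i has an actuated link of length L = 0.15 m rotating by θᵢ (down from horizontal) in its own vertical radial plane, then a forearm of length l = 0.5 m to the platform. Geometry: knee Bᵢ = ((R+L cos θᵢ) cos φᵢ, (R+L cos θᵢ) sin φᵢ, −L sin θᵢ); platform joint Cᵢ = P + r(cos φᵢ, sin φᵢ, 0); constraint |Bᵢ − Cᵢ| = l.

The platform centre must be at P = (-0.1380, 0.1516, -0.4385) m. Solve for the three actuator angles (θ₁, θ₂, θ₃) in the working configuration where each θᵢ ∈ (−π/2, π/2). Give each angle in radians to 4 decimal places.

φ1=0.0° → target in arm frame (-0.1380, 0.1516)
  A cos θ + B sin θ = C:  0.2880·cos θ + -0.4385·sin θ = -0.2357
  γ=atan2(-0.4385,0.2880)=-0.9897;  ψ=arccos(-0.4493)=2.0367;  θ1=γ+ψ≈1.0471
φ2=120.0° → target in arm frame (0.2003, 0.0437)
  e−x'=-0.0503;  (l²−L²−(e−x')²−y'²−z²)/2L = 0.1026
  γ=atan2(-0.4385,-0.0503)=-1.6850;  ψ=arccos(0.2324)=1.3362;  θ2=γ+ψ≈-0.3488
arm 3 (φ=240.0°): x'=-0.0623, y'=-0.1953
  A=0.2123, B=-0.4385, C=(l²−L²−A²−y'²−z²)/(2L)=-0.1600
  γ=atan2(-0.4385,0.2123)=-1.1199;  ψ=arccos(-0.3284)=1.9054;  θ3=γ+ψ≈0.7855

θ₁ = 1.0471, θ₂ = -0.3488, θ₃ = 0.7855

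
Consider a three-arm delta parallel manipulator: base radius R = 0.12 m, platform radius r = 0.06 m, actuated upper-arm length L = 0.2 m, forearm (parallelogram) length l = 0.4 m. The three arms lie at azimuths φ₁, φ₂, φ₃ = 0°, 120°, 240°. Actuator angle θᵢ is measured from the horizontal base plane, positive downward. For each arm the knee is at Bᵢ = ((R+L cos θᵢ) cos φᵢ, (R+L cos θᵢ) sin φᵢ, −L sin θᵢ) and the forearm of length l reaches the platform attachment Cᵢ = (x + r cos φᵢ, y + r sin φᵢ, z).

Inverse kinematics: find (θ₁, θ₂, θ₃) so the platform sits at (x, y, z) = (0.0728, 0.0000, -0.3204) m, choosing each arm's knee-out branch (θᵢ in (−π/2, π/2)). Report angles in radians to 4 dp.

θ₁ = -0.1743, θ₂ = 0.2618, θ₃ = 0.2618

rotate P by −φ1: (0.0728, 0.0000, -0.3204)
  e−x'=-0.0128;  (l²−L²−(e−x')²−y'²−z²)/2L = 0.0430
  √(A²+B²)=0.3207;  θ1 = -1.6107+1.4364 ≈ -0.1743
φ2=120.0° → target in arm frame (-0.0364, -0.0630)
  e−x'=0.0964;  (l²−L²−(e−x')²−y'²−z²)/2L = 0.0102
  θ2 = atan2(B,A) + arccos(C/0.3346) = 0.2618
φ3=240.0° → target in arm frame (-0.0364, 0.0630)
  e−x'=0.0964;  (l²−L²−(e−x')²−y'²−z²)/2L = 0.0102
  γ=atan2(-0.3204,0.0964)=-1.2785;  ψ=arccos(0.0305)=1.5403;  θ3=γ+ψ≈0.2618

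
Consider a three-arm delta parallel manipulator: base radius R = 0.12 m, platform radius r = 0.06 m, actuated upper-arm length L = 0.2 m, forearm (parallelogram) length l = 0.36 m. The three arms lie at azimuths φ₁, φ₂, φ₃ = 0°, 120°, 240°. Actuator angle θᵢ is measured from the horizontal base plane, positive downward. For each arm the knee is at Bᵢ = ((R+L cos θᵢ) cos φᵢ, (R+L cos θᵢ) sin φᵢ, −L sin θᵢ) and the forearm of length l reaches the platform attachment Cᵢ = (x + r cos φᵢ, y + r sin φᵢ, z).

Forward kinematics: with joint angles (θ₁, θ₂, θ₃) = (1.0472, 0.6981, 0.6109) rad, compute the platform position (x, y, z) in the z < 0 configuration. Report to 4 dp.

arm 1 at φ=0.0°: e+L cos θ1 = 0.1600;  S1 = (0.1600, 0.0000, -0.1732)
S2 = (0.2132·cos120.0°, 0.2132·sin120.0°, -0.1286) = (-0.1066, 0.1846, -0.1286)
φ3=240.0°: virtual centre (-0.1119, -0.1938, -0.1147), radius l
subtract pairs → two planes through P
plane₁₂: -0.5332x+0.3693y+0.0893z = 0.0064
det = 0.4075;  x = -0.0130+0.1909z,  y = -0.0015+0.0339z
sphere 1 gives Az²+Bz+C=0 with A=1.0376, B=0.2802, C=-0.0697;  B²−4AC=0.3677;  roots -0.4272, 0.1571;  negative root z = -0.4272
x = -0.0946, y = -0.0160

(-0.0946, -0.0160, -0.4272)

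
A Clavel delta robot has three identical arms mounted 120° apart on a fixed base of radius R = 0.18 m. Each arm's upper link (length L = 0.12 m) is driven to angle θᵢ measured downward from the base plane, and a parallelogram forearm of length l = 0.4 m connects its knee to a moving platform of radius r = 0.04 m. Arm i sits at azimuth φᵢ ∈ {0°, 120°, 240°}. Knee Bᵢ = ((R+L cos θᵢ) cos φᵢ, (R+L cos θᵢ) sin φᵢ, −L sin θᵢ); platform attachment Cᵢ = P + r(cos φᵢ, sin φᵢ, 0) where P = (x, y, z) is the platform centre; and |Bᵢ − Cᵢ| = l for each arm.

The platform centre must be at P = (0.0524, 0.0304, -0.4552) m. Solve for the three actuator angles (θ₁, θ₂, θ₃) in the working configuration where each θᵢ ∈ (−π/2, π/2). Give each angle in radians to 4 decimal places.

θ₁ = 0.8730, θ₂ = 1.1347, θ₃ = 1.3966

rotate P by −φ1: (0.0524, 0.0304, -0.4552)
  e−x'=0.0876;  (l²−L²−(e−x')²−y'²−z²)/2L = -0.2925
  θ1 = atan2(B,A) + arccos(C/0.4636) = 0.8730
φ2=120.0° → target in arm frame (0.0001, -0.0606)
  A cos θ + B sin θ = C:  0.1399·cos θ + -0.4552·sin θ = -0.3535
  θ2 = atan2(B,A) + arccos(C/0.4762) = 1.1347
arm 3 (φ=240.0°): x'=-0.0525, y'=0.0302
  e−x'=0.1925;  (l²−L²−(e−x')²−y'²−z²)/2L = -0.4149
  γ=atan2(-0.4552,0.1925)=-1.1707;  ψ=arccos(-0.8395)=2.5672;  θ3=γ+ψ≈1.3966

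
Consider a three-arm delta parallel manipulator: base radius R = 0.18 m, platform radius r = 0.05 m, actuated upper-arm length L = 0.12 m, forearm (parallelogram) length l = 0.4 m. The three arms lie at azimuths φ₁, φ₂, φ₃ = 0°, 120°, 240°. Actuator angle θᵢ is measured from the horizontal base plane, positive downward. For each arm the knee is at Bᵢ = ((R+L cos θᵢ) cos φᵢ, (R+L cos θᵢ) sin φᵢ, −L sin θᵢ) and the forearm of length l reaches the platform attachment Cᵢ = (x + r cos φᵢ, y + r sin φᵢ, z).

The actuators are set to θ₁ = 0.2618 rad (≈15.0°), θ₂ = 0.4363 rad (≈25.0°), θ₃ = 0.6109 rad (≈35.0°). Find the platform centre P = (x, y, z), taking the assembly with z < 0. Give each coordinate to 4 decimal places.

(0.0340, 0.0204, -0.3697)

arm 1 at φ=0.0°: ρ1 = 0.2459;  centre 1 = (0.2459, 0.0000, -0.0311)
φ2=120.0°: virtual centre (-0.1194, 0.2068, -0.0507), radius l
φ3=240.0°: virtual centre (-0.1141, -0.1977, -0.0688), radius l
|centre ₂|²−|centre ₁|² = -0.0019;  |centre ₃|²−|centre ₁|² = -0.0046
linear system: -0.7306x+0.4135y = -0.0019−-0.0393z; -0.7201x+-0.3954y = -0.0046−-0.0755z
Cramer: x(z) = 0.0045-0.0797z;  y(z) = 0.0034-0.0458z
sphere 1 gives Az²+Bz+C=0 with A=1.0085, B=0.1003, C=-0.1007;  B²−4AC=0.4164;  roots -0.3697, 0.2702;  negative root z = -0.3697
x = 0.0340, y = 0.0204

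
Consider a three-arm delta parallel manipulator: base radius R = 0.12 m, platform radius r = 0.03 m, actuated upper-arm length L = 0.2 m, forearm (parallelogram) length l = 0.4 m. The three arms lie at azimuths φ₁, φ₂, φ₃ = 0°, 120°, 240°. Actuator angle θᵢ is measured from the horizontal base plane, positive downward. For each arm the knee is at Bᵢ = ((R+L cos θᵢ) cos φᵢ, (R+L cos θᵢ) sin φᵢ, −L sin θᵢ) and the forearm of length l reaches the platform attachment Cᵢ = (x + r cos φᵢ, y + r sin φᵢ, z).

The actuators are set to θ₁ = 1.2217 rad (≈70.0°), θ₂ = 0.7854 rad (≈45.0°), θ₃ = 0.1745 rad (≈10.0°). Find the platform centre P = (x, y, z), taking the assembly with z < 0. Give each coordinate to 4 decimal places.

φ1=0.0°: virtual centre (0.1584, 0.0000, -0.1879), radius l
φ2=120.0°: virtual centre (-0.1157, 0.2004, -0.1414), radius l
arm 3 at φ=240.0°: ρ3 = 0.2870;  S3 = (-0.1435, -0.2485, -0.0347)
|S₂|²−|S₁|² = 0.0131;  |S₃|²−|S₁|² = 0.0231
[-0.5482 0.4008 0.0930]·P = 0.0131;  [-0.6038 -0.4970 0.3064]·P = 0.0231
Cramer: x(z) = -0.0307+0.3286z;  y(z) = -0.0092+0.2173z
into |P−S₁|² = l²: 1.1552z² + 0.2476z + -0.0888 = 0;  Δ = 0.4717;  z = -0.4044 or 0.1901 → z<0 root = -0.4044
x = -0.1636, y = -0.0971

(-0.1636, -0.0971, -0.4044)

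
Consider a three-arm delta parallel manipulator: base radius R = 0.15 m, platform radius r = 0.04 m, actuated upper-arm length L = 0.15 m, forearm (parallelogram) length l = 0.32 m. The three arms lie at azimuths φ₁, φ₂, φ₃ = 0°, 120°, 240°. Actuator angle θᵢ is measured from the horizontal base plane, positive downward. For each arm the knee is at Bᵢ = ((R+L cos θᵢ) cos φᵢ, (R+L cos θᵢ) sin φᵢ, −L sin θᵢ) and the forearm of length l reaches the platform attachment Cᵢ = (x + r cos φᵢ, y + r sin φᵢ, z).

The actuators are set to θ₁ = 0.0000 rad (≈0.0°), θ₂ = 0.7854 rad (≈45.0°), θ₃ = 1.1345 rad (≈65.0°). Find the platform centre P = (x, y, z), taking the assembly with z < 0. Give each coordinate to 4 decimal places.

centre 1 = (0.2600·cos0.0°, 0.2600·sin0.0°, 0.0000) = (0.2600, 0.0000, 0.0000)
centre 2 = (0.2161·cos120.0°, 0.2161·sin120.0°, -0.1061) = (-0.1080, 0.1871, -0.1061)
arm 3 at φ=240.0°: e+L cos θ3 = 0.1734;  centre 3 = (-0.0867, -0.1502, -0.1359)
subtract pairs → two planes through P
linear system: -0.7361x+0.3742y = -0.0097−-0.2121z; -0.6934x+-0.3003y = -0.0191−-0.2719z
det = 0.4805;  x = 0.0209+-0.3443z,  y = 0.0152+-0.1104z
into |P−centre ₁|² = l²: 1.1307z² + 0.1613z + -0.0450 = 0;  Δ = 0.2295;  z = -0.2832 or 0.1405 → z<0 root = -0.2832
x = 0.1184, y = 0.0465

(0.1184, 0.0465, -0.2832)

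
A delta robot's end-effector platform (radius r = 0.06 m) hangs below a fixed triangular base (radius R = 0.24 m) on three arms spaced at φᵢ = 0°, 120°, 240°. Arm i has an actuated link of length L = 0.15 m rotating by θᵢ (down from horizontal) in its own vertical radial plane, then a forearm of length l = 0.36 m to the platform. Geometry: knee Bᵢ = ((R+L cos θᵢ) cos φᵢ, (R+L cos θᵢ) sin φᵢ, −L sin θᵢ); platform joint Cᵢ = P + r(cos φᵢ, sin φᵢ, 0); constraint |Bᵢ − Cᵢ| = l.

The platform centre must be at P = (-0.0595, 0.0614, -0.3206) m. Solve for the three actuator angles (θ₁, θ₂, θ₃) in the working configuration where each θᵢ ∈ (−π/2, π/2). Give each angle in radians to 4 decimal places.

θ₁ = 1.1346, θ₂ = 0.3492, θ₃ = 0.9604

φ1=0.0° → target in arm frame (-0.0595, 0.0614)
  A=0.2395, B=-0.3206, C=(l²−L²−A²−y'²−z²)/(2L)=-0.1894
  γ=atan2(-0.3206,0.2395)=-0.9292;  ψ=arccos(-0.4732)=2.0638;  θ1=γ+ψ≈1.1346
rotate P by −φ2: (0.0829, 0.0208, -0.3206)
  e−x'=0.0971;  (l²−L²−(e−x')²−y'²−z²)/2L = -0.0185
  γ=atan2(-0.3206,0.0971)=-1.2768;  ψ=arccos(-0.0551)=1.6260;  θ2=γ+ψ≈0.3492
arm 3 (φ=240.0°): x'=-0.0234, y'=-0.0822
  e−x'=0.2034;  (l²−L²−(e−x')²−y'²−z²)/2L = -0.1461
  √(A²+B²)=0.3797;  θ3 = -1.0054+1.9657 ≈ 0.9604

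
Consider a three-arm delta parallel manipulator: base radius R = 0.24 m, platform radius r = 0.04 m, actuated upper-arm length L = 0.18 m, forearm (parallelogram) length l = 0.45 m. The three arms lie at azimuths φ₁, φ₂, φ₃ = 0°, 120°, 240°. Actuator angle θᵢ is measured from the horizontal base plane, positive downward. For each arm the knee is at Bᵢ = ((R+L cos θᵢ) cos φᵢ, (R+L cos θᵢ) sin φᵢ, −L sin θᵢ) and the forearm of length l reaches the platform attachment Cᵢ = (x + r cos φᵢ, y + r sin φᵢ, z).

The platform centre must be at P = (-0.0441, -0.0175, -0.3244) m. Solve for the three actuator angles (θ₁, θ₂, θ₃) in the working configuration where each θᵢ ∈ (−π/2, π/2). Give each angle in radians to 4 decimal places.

φ1=0.0° → target in arm frame (-0.0441, -0.0175)
  A cos θ + B sin θ = C:  0.2441·cos θ + -0.3244·sin θ = 0.0138
  θ1 = atan2(B,A) + arccos(C/0.4060) = 0.6110
φ2=120.0° → target in arm frame (0.0069, 0.0469)
  e−x'=0.1931;  (l²−L²−(e−x')²−y'²−z²)/2L = 0.0705
  θ2 = atan2(B,A) + arccos(C/0.3775) = 0.3492
rotate P by −φ3: (0.0372, -0.0294, -0.3244)
  e−x'=0.1628;  (l²−L²−(e−x')²−y'²−z²)/2L = 0.1042
  θ3 = atan2(B,A) + arccos(C/0.3630) = 0.1741

θ₁ = 0.6110, θ₂ = 0.3492, θ₃ = 0.1741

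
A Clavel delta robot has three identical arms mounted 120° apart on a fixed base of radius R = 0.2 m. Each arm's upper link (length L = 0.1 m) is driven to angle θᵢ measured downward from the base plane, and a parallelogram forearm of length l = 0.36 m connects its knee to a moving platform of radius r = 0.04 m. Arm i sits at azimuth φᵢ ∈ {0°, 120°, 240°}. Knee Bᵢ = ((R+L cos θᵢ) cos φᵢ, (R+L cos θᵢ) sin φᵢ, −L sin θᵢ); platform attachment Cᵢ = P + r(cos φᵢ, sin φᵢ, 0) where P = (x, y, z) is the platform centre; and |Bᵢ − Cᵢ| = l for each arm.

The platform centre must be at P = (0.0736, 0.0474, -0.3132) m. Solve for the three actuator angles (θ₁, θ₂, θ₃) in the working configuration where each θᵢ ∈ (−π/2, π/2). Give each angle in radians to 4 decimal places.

rotate P by −φ1: (0.0736, 0.0474, -0.3132)
  e−x'=0.0864;  (l²−L²−(e−x')²−y'²−z²)/2L = 0.0590
  γ=atan2(-0.3132,0.0864)=-1.3016;  ψ=arccos(0.1815)=1.3883;  θ1=γ+ψ≈0.0867
φ2=120.0° → target in arm frame (0.0042, -0.0874)
  e−x'=0.1558;  (l²−L²−(e−x')²−y'²−z²)/2L = -0.0520
  √(A²+B²)=0.3498;  θ2 = -1.1093+1.7200 ≈ 0.6107
arm 3 (φ=240.0°): x'=-0.0778, y'=0.0400
  A=0.2378, B=-0.3132, C=(l²−L²−A²−y'²−z²)/(2L)=-0.1833
  γ=atan2(-0.3132,0.2378)=-0.9213;  ψ=arccos(-0.4662)=2.0558;  θ3=γ+ψ≈1.1345

θ₁ = 0.0867, θ₂ = 0.6107, θ₃ = 1.1345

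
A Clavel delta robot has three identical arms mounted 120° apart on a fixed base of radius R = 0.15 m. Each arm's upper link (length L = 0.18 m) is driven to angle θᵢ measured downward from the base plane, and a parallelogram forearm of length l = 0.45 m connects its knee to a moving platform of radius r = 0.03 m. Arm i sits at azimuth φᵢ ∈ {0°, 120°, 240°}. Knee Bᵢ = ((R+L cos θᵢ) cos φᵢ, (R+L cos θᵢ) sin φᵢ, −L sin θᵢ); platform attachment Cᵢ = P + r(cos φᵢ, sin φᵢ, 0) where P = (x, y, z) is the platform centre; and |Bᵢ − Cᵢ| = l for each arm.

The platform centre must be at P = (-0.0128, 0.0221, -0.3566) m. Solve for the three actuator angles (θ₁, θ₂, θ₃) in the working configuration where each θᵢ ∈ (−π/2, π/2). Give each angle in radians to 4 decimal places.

θ₁ = 0.1744, θ₂ = -0.0001, θ₃ = 0.1741

rotate P by −φ1: (-0.0128, 0.0221, -0.3566)
  A=0.1328, B=-0.3566, C=(l²−L²−A²−y'²−z²)/(2L)=0.0689
  √(A²+B²)=0.3805;  θ1 = -1.2143+1.3887 ≈ 0.1744
φ2=120.0° → target in arm frame (0.0255, 0.0000)
  A=0.0945, B=-0.3566, C=(l²−L²−A²−y'²−z²)/(2L)=0.0945
  √(A²+B²)=0.3689;  θ2 = -1.3119+1.3118 ≈ -0.0001
arm 3 (φ=240.0°): x'=-0.0127, y'=-0.0221
  A cos θ + B sin θ = C:  0.1327·cos θ + -0.3566·sin θ = 0.0690
  √(A²+B²)=0.3805;  θ3 = -1.2145+1.3885 ≈ 0.1741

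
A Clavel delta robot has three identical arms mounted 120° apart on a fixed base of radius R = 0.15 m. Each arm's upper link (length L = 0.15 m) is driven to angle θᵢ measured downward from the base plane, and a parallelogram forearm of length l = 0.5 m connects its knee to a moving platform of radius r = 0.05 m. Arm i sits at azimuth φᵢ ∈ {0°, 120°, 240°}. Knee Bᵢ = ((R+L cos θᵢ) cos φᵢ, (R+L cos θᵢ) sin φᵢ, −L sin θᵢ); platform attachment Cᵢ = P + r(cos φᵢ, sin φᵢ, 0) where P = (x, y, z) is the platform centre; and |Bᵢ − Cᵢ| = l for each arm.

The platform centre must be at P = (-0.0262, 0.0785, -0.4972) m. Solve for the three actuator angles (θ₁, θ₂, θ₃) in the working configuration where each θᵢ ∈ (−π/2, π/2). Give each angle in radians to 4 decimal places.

θ₁ = 0.5236, θ₂ = 0.1747, θ₃ = 0.6111

φ1=0.0° → target in arm frame (-0.0262, 0.0785)
  e−x'=0.1262;  (l²−L²−(e−x')²−y'²−z²)/2L = -0.1393
  γ=atan2(-0.4972,0.1262)=-1.3222;  ψ=arccos(-0.2716)=1.8459;  θ1=γ+ψ≈0.5236
φ2=120.0° → target in arm frame (0.0811, -0.0166)
  e−x'=0.0189;  (l²−L²−(e−x')²−y'²−z²)/2L = -0.0678
  θ2 = atan2(B,A) + arccos(C/0.4976) = 0.1747
arm 3 (φ=240.0°): x'=-0.0549, y'=-0.0619
  A=0.1549, B=-0.4972, C=(l²−L²−A²−y'²−z²)/(2L)=-0.1584
  √(A²+B²)=0.5208;  θ3 = -1.2688+1.8799 ≈ 0.6111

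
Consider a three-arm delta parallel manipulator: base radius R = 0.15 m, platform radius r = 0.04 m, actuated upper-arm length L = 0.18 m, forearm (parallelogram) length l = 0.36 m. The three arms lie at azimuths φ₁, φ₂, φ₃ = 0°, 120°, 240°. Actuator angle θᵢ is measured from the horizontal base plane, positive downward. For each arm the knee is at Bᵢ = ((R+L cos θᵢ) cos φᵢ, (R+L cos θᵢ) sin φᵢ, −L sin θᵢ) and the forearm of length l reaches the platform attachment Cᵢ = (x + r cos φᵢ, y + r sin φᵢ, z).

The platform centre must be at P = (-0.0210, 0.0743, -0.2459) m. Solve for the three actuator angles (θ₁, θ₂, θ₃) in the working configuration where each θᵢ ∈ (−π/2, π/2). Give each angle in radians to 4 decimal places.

φ1=0.0° → target in arm frame (-0.0210, 0.0743)
  A=0.1310, B=-0.2459, C=(l²−L²−A²−y'²−z²)/(2L)=0.0390
  √(A²+B²)=0.2786;  θ1 = -1.0813+1.4302 ≈ 0.3489
arm 2 (φ=120.0°): x'=0.0748, y'=-0.0190
  e−x'=0.0352;  (l²−L²−(e−x')²−y'²−z²)/2L = 0.0976
  γ=atan2(-0.2459,0.0352)=-1.4288;  ψ=arccos(0.3929)=1.1670;  θ2=γ+ψ≈-0.2618
rotate P by −φ3: (-0.0538, -0.0553, -0.2459)
  e−x'=0.1638;  (l²−L²−(e−x')²−y'²−z²)/2L = 0.0190
  θ3 = atan2(B,A) + arccos(C/0.2955) = 0.5235

θ₁ = 0.3489, θ₂ = -0.2618, θ₃ = 0.5235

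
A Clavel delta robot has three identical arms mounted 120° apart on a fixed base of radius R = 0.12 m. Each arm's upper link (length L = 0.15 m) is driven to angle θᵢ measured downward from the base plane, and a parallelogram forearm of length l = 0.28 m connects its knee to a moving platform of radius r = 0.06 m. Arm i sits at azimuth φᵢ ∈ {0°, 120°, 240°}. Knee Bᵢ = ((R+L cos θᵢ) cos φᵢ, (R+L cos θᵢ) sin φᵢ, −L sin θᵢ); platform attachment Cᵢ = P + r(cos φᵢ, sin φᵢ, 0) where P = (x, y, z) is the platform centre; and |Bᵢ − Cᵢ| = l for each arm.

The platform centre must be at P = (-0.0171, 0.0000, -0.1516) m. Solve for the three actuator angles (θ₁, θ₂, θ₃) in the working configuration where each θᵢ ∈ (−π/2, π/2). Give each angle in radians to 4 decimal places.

θ₁ = -0.0865, θ₂ = -0.3488, θ₃ = -0.3488

rotate P by −φ1: (-0.0171, 0.0000, -0.1516)
  e−x'=0.0771;  (l²−L²−(e−x')²−y'²−z²)/2L = 0.0899
  γ=atan2(-0.1516,0.0771)=-1.1003;  ψ=arccos(0.5286)=1.0138;  θ1=γ+ψ≈-0.0865
rotate P by −φ2: (0.0085, 0.0148, -0.1516)
  e−x'=0.0515;  (l²−L²−(e−x')²−y'²−z²)/2L = 0.1002
  θ2 = atan2(B,A) + arccos(C/0.1601) = -0.3488
φ3=240.0° → target in arm frame (0.0086, -0.0148)
  A cos θ + B sin θ = C:  0.0514·cos θ + -0.1516·sin θ = 0.1002
  √(A²+B²)=0.1601;  θ3 = -1.2436+0.8948 ≈ -0.3488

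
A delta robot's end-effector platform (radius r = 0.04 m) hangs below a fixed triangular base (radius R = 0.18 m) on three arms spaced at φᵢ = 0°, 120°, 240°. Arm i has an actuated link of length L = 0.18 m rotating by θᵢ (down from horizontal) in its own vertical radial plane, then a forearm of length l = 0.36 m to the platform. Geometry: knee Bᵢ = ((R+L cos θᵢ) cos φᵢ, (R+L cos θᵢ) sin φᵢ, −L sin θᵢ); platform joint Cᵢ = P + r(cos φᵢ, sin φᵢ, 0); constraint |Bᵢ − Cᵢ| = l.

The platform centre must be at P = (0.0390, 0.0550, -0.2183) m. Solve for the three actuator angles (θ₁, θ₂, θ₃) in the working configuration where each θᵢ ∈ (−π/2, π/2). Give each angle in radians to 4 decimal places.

φ1=0.0° → target in arm frame (0.0390, 0.0550)
  A cos θ + B sin θ = C:  0.1010·cos θ + -0.2183·sin θ = 0.1009
  √(A²+B²)=0.2405;  θ1 = -1.1375+1.1380 ≈ 0.0005
φ2=120.0° → target in arm frame (0.0281, -0.0613)
  e−x'=0.1119;  (l²−L²−(e−x')²−y'²−z²)/2L = 0.0924
  √(A²+B²)=0.2453;  θ2 = -1.0972+1.1844 ≈ 0.0872
φ3=240.0° → target in arm frame (-0.0671, 0.0063)
  e−x'=0.2071;  (l²−L²−(e−x')²−y'²−z²)/2L = 0.0183
  √(A²+B²)=0.3009;  θ3 = -0.8116+1.5098 ≈ 0.6982

θ₁ = 0.0005, θ₂ = 0.0872, θ₃ = 0.6982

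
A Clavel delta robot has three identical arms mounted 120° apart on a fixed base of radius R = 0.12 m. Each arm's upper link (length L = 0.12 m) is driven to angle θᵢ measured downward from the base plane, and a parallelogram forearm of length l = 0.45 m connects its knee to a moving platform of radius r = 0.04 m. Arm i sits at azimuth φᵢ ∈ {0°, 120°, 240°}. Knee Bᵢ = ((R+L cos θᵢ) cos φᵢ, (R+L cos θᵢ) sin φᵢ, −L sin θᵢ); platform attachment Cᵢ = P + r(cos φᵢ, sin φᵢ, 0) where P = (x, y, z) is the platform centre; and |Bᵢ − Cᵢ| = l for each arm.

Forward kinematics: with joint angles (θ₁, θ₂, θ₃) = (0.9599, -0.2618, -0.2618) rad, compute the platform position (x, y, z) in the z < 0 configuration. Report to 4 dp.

(-0.2095, 0.0000, -0.3705)

φ1=0.0°: virtual centre (0.1488, 0.0000, -0.0983), radius l
φ2=120.0°: virtual centre (-0.0980, 0.1697, 0.0311), radius l
arm 3 at φ=240.0°: (R−r)+L cos θ3 = 0.1959;  centre 3 = (-0.0980, -0.1697, 0.0311)
subtract pairs → two planes through P
plane₁₂: -0.4936x+0.3393y+0.2587z = 0.0075
Cramer: x(z) = -0.0153+0.5242z;  y(z) = 0.0000-0.0000z
sphere 1 gives Az²+Bz+C=0 with A=1.2747, B=0.0246, C=-0.1659;  B²−4AC=0.8466;  roots -0.3705, 0.3513;  negative root z = -0.3705
x = -0.2095, y = 0.0000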